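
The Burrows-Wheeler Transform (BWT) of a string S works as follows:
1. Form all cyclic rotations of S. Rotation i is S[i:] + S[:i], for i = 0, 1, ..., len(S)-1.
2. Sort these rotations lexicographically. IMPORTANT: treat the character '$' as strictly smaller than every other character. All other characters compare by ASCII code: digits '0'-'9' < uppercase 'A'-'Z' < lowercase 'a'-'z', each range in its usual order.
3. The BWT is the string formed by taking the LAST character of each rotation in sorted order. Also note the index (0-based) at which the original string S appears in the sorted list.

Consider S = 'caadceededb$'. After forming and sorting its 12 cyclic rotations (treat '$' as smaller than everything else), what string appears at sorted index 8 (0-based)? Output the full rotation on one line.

All 12 rotations (rotation i = S[i:]+S[:i]):
  rot[0] = caadceededb$
  rot[1] = aadceededb$c
  rot[2] = adceededb$ca
  rot[3] = dceededb$caa
  rot[4] = ceededb$caad
  rot[5] = eededb$caadc
  rot[6] = ededb$caadce
  rot[7] = dedb$caadcee
  rot[8] = edb$caadceed
  rot[9] = db$caadceede
  rot[10] = b$caadceeded
  rot[11] = $caadceededb
Sorted (with $ < everything):
  sorted[0] = $caadceededb
  sorted[1] = aadceededb$c
  sorted[2] = adceededb$ca
  sorted[3] = b$caadceeded
  sorted[4] = caadceededb$
  sorted[5] = ceededb$caad
  sorted[6] = db$caadceede
  sorted[7] = dceededb$caa
  sorted[8] = dedb$caadcee
  sorted[9] = edb$caadceed
  sorted[10] = ededb$caadce
  sorted[11] = eededb$caadc
sorted[8] = dedb$caadcee

Answer: dedb$caadcee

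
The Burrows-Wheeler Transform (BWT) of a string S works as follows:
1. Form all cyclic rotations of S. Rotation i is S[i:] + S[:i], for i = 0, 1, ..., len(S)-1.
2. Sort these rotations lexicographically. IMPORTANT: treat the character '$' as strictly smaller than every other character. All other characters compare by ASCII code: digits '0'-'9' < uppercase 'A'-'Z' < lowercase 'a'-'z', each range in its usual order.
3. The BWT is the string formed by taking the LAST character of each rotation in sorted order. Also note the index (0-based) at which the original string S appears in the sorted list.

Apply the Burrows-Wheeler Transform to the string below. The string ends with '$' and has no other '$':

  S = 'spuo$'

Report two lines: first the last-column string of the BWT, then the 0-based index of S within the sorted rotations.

All 5 rotations (rotation i = S[i:]+S[:i]):
  rot[0] = spuo$
  rot[1] = puo$s
  rot[2] = uo$sp
  rot[3] = o$spu
  rot[4] = $spuo
Sorted (with $ < everything):
  sorted[0] = $spuo  (last char: 'o')
  sorted[1] = o$spu  (last char: 'u')
  sorted[2] = puo$s  (last char: 's')
  sorted[3] = spuo$  (last char: '$')
  sorted[4] = uo$sp  (last char: 'p')
Last column: ous$p
Original string S is at sorted index 3

Answer: ous$p
3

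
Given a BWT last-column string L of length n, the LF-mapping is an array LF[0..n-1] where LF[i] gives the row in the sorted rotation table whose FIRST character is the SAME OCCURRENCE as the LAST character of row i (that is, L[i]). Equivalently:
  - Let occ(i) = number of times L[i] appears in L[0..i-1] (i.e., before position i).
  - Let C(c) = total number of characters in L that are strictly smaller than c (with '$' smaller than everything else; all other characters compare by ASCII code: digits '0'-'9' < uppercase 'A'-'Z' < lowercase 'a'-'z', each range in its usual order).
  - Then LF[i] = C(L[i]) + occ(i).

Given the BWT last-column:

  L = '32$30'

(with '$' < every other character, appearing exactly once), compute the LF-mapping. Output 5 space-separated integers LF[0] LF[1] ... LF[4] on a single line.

Char counts: '$':1, '0':1, '2':1, '3':2
C (first-col start): C('$')=0, C('0')=1, C('2')=2, C('3')=3
L[0]='3': occ=0, LF[0]=C('3')+0=3+0=3
L[1]='2': occ=0, LF[1]=C('2')+0=2+0=2
L[2]='$': occ=0, LF[2]=C('$')+0=0+0=0
L[3]='3': occ=1, LF[3]=C('3')+1=3+1=4
L[4]='0': occ=0, LF[4]=C('0')+0=1+0=1

Answer: 3 2 0 4 1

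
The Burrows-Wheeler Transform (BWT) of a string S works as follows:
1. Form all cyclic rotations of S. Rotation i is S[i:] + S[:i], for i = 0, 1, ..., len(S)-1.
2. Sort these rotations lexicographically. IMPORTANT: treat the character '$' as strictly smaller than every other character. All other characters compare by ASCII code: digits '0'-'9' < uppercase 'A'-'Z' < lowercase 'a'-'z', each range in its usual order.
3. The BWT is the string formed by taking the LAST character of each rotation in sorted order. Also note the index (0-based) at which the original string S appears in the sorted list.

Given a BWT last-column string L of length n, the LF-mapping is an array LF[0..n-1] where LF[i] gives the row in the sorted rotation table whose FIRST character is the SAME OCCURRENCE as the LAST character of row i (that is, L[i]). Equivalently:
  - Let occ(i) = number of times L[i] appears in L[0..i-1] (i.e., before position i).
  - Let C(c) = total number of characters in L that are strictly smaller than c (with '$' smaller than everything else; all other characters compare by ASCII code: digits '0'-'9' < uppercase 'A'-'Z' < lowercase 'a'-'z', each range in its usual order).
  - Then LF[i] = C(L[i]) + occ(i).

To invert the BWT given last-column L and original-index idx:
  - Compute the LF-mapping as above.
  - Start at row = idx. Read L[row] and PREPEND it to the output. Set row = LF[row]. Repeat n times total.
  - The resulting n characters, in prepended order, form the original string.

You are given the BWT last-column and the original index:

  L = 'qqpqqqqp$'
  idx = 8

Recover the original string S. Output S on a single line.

LF mapping: 3 4 1 5 6 7 8 2 0
Walk LF starting at row 8, prepending L[row]:
  step 1: row=8, L[8]='$', prepend. Next row=LF[8]=0
  step 2: row=0, L[0]='q', prepend. Next row=LF[0]=3
  step 3: row=3, L[3]='q', prepend. Next row=LF[3]=5
  step 4: row=5, L[5]='q', prepend. Next row=LF[5]=7
  step 5: row=7, L[7]='p', prepend. Next row=LF[7]=2
  step 6: row=2, L[2]='p', prepend. Next row=LF[2]=1
  step 7: row=1, L[1]='q', prepend. Next row=LF[1]=4
  step 8: row=4, L[4]='q', prepend. Next row=LF[4]=6
  step 9: row=6, L[6]='q', prepend. Next row=LF[6]=8
Reversed output: qqqppqqq$

Answer: qqqppqqq$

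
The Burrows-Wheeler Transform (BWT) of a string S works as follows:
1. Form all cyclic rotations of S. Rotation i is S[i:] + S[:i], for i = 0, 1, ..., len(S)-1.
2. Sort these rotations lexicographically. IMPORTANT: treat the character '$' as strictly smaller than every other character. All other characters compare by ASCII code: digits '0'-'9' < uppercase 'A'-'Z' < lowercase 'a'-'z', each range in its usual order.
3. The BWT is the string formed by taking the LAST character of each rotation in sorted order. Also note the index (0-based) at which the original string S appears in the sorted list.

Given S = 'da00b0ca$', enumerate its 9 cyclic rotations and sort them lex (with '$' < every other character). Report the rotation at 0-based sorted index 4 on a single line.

Answer: a$da00b0c

Derivation:
All 9 rotations (rotation i = S[i:]+S[:i]):
  rot[0] = da00b0ca$
  rot[1] = a00b0ca$d
  rot[2] = 00b0ca$da
  rot[3] = 0b0ca$da0
  rot[4] = b0ca$da00
  rot[5] = 0ca$da00b
  rot[6] = ca$da00b0
  rot[7] = a$da00b0c
  rot[8] = $da00b0ca
Sorted (with $ < everything):
  sorted[0] = $da00b0ca
  sorted[1] = 00b0ca$da
  sorted[2] = 0b0ca$da0
  sorted[3] = 0ca$da00b
  sorted[4] = a$da00b0c
  sorted[5] = a00b0ca$d
  sorted[6] = b0ca$da00
  sorted[7] = ca$da00b0
  sorted[8] = da00b0ca$
sorted[4] = a$da00b0c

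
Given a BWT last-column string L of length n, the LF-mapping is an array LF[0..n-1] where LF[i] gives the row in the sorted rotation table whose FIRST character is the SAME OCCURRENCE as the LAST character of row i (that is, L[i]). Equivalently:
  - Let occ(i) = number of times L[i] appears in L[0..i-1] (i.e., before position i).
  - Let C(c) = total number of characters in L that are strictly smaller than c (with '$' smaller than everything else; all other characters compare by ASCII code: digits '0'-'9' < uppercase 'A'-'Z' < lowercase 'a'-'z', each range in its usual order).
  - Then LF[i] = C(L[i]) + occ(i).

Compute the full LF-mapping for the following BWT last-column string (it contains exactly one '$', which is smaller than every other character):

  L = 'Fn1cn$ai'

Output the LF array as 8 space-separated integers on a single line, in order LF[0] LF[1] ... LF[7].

Answer: 2 6 1 4 7 0 3 5

Derivation:
Char counts: '$':1, '1':1, 'F':1, 'a':1, 'c':1, 'i':1, 'n':2
C (first-col start): C('$')=0, C('1')=1, C('F')=2, C('a')=3, C('c')=4, C('i')=5, C('n')=6
L[0]='F': occ=0, LF[0]=C('F')+0=2+0=2
L[1]='n': occ=0, LF[1]=C('n')+0=6+0=6
L[2]='1': occ=0, LF[2]=C('1')+0=1+0=1
L[3]='c': occ=0, LF[3]=C('c')+0=4+0=4
L[4]='n': occ=1, LF[4]=C('n')+1=6+1=7
L[5]='$': occ=0, LF[5]=C('$')+0=0+0=0
L[6]='a': occ=0, LF[6]=C('a')+0=3+0=3
L[7]='i': occ=0, LF[7]=C('i')+0=5+0=5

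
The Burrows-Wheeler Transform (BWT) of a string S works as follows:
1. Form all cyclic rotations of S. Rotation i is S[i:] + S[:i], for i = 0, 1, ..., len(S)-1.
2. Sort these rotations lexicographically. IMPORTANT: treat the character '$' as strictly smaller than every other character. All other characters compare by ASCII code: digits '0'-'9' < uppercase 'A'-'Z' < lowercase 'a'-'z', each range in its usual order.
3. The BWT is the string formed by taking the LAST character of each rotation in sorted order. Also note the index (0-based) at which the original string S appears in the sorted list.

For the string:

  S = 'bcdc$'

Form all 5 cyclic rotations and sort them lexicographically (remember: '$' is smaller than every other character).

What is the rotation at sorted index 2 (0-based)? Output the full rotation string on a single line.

Answer: c$bcd

Derivation:
All 5 rotations (rotation i = S[i:]+S[:i]):
  rot[0] = bcdc$
  rot[1] = cdc$b
  rot[2] = dc$bc
  rot[3] = c$bcd
  rot[4] = $bcdc
Sorted (with $ < everything):
  sorted[0] = $bcdc
  sorted[1] = bcdc$
  sorted[2] = c$bcd
  sorted[3] = cdc$b
  sorted[4] = dc$bc
sorted[2] = c$bcd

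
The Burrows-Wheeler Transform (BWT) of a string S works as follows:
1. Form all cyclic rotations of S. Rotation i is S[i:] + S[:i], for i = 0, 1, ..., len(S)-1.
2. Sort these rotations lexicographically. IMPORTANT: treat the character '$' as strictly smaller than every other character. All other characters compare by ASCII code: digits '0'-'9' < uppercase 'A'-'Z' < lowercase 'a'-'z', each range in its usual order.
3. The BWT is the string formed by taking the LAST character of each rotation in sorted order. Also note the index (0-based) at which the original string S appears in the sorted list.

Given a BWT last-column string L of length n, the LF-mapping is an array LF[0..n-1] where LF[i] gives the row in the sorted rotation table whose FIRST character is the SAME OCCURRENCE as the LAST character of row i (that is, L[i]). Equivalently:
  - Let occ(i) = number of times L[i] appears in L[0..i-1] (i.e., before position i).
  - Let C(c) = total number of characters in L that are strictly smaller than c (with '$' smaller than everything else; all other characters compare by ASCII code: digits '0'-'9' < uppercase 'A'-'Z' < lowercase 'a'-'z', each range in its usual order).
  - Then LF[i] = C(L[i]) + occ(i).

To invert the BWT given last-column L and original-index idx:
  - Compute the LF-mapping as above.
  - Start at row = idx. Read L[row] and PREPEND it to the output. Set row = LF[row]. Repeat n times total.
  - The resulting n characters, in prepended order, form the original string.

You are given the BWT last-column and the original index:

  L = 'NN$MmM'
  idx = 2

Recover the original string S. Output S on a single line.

Answer: MmNMN$

Derivation:
LF mapping: 3 4 0 1 5 2
Walk LF starting at row 2, prepending L[row]:
  step 1: row=2, L[2]='$', prepend. Next row=LF[2]=0
  step 2: row=0, L[0]='N', prepend. Next row=LF[0]=3
  step 3: row=3, L[3]='M', prepend. Next row=LF[3]=1
  step 4: row=1, L[1]='N', prepend. Next row=LF[1]=4
  step 5: row=4, L[4]='m', prepend. Next row=LF[4]=5
  step 6: row=5, L[5]='M', prepend. Next row=LF[5]=2
Reversed output: MmNMN$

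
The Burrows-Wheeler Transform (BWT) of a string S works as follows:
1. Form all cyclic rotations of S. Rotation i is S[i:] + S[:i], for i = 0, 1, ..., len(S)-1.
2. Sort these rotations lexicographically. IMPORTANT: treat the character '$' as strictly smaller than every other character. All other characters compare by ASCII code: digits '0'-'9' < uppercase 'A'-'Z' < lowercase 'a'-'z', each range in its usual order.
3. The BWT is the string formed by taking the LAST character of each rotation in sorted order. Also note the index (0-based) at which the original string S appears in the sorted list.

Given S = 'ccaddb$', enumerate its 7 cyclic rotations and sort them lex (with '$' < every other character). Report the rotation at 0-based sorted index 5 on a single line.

Answer: db$ccad

Derivation:
All 7 rotations (rotation i = S[i:]+S[:i]):
  rot[0] = ccaddb$
  rot[1] = caddb$c
  rot[2] = addb$cc
  rot[3] = ddb$cca
  rot[4] = db$ccad
  rot[5] = b$ccadd
  rot[6] = $ccaddb
Sorted (with $ < everything):
  sorted[0] = $ccaddb
  sorted[1] = addb$cc
  sorted[2] = b$ccadd
  sorted[3] = caddb$c
  sorted[4] = ccaddb$
  sorted[5] = db$ccad
  sorted[6] = ddb$cca
sorted[5] = db$ccad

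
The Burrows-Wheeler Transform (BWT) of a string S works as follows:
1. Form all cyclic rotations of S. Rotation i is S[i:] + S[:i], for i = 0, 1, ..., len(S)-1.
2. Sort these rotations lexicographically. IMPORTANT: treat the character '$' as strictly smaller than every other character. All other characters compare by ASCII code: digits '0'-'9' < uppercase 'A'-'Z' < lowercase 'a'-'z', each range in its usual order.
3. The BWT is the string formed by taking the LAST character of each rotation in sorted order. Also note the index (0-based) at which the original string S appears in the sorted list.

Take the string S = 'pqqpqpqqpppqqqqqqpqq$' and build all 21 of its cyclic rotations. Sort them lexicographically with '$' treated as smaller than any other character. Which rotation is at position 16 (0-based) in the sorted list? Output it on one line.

Answer: qqpqq$pqqpqpqqpppqqqq

Derivation:
All 21 rotations (rotation i = S[i:]+S[:i]):
  rot[0] = pqqpqpqqpppqqqqqqpqq$
  rot[1] = qqpqpqqpppqqqqqqpqq$p
  rot[2] = qpqpqqpppqqqqqqpqq$pq
  rot[3] = pqpqqpppqqqqqqpqq$pqq
  rot[4] = qpqqpppqqqqqqpqq$pqqp
  rot[5] = pqqpppqqqqqqpqq$pqqpq
  rot[6] = qqpppqqqqqqpqq$pqqpqp
  rot[7] = qpppqqqqqqpqq$pqqpqpq
  rot[8] = pppqqqqqqpqq$pqqpqpqq
  rot[9] = ppqqqqqqpqq$pqqpqpqqp
  rot[10] = pqqqqqqpqq$pqqpqpqqpp
  rot[11] = qqqqqqpqq$pqqpqpqqppp
  rot[12] = qqqqqpqq$pqqpqpqqpppq
  rot[13] = qqqqpqq$pqqpqpqqpppqq
  rot[14] = qqqpqq$pqqpqpqqpppqqq
  rot[15] = qqpqq$pqqpqpqqpppqqqq
  rot[16] = qpqq$pqqpqpqqpppqqqqq
  rot[17] = pqq$pqqpqpqqpppqqqqqq
  rot[18] = qq$pqqpqpqqpppqqqqqqp
  rot[19] = q$pqqpqpqqpppqqqqqqpq
  rot[20] = $pqqpqpqqpppqqqqqqpqq
Sorted (with $ < everything):
  sorted[0] = $pqqpqpqqpppqqqqqqpqq
  sorted[1] = pppqqqqqqpqq$pqqpqpqq
  sorted[2] = ppqqqqqqpqq$pqqpqpqqp
  sorted[3] = pqpqqpppqqqqqqpqq$pqq
  sorted[4] = pqq$pqqpqpqqpppqqqqqq
  sorted[5] = pqqpppqqqqqqpqq$pqqpq
  sorted[6] = pqqpqpqqpppqqqqqqpqq$
  sorted[7] = pqqqqqqpqq$pqqpqpqqpp
  sorted[8] = q$pqqpqpqqpppqqqqqqpq
  sorted[9] = qpppqqqqqqpqq$pqqpqpq
  sorted[10] = qpqpqqpppqqqqqqpqq$pq
  sorted[11] = qpqq$pqqpqpqqpppqqqqq
  sorted[12] = qpqqpppqqqqqqpqq$pqqp
  sorted[13] = qq$pqqpqpqqpppqqqqqqp
  sorted[14] = qqpppqqqqqqpqq$pqqpqp
  sorted[15] = qqpqpqqpppqqqqqqpqq$p
  sorted[16] = qqpqq$pqqpqpqqpppqqqq
  sorted[17] = qqqpqq$pqqpqpqqpppqqq
  sorted[18] = qqqqpqq$pqqpqpqqpppqq
  sorted[19] = qqqqqpqq$pqqpqpqqpppq
  sorted[20] = qqqqqqpqq$pqqpqpqqppp
sorted[16] = qqpqq$pqqpqpqqpppqqqq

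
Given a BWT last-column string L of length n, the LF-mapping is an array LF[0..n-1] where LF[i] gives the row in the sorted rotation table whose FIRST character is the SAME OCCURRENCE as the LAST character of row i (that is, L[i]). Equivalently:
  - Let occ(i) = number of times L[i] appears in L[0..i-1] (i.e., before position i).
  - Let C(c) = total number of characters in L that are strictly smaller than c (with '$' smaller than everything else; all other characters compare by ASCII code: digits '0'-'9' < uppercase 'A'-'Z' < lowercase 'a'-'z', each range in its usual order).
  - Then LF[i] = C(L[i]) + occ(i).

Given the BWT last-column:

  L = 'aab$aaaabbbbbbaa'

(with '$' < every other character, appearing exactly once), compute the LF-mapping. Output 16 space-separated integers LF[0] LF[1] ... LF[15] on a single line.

Answer: 1 2 9 0 3 4 5 6 10 11 12 13 14 15 7 8

Derivation:
Char counts: '$':1, 'a':8, 'b':7
C (first-col start): C('$')=0, C('a')=1, C('b')=9
L[0]='a': occ=0, LF[0]=C('a')+0=1+0=1
L[1]='a': occ=1, LF[1]=C('a')+1=1+1=2
L[2]='b': occ=0, LF[2]=C('b')+0=9+0=9
L[3]='$': occ=0, LF[3]=C('$')+0=0+0=0
L[4]='a': occ=2, LF[4]=C('a')+2=1+2=3
L[5]='a': occ=3, LF[5]=C('a')+3=1+3=4
L[6]='a': occ=4, LF[6]=C('a')+4=1+4=5
L[7]='a': occ=5, LF[7]=C('a')+5=1+5=6
L[8]='b': occ=1, LF[8]=C('b')+1=9+1=10
L[9]='b': occ=2, LF[9]=C('b')+2=9+2=11
L[10]='b': occ=3, LF[10]=C('b')+3=9+3=12
L[11]='b': occ=4, LF[11]=C('b')+4=9+4=13
L[12]='b': occ=5, LF[12]=C('b')+5=9+5=14
L[13]='b': occ=6, LF[13]=C('b')+6=9+6=15
L[14]='a': occ=6, LF[14]=C('a')+6=1+6=7
L[15]='a': occ=7, LF[15]=C('a')+7=1+7=8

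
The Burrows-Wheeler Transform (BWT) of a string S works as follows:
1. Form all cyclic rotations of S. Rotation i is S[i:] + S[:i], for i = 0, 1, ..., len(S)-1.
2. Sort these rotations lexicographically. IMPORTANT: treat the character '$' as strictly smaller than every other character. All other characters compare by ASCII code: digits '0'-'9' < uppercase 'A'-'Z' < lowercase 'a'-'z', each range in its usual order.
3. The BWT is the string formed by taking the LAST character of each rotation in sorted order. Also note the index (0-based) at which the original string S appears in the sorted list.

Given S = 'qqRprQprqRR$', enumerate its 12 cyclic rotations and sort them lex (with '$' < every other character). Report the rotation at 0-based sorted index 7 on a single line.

All 12 rotations (rotation i = S[i:]+S[:i]):
  rot[0] = qqRprQprqRR$
  rot[1] = qRprQprqRR$q
  rot[2] = RprQprqRR$qq
  rot[3] = prQprqRR$qqR
  rot[4] = rQprqRR$qqRp
  rot[5] = QprqRR$qqRpr
  rot[6] = prqRR$qqRprQ
  rot[7] = rqRR$qqRprQp
  rot[8] = qRR$qqRprQpr
  rot[9] = RR$qqRprQprq
  rot[10] = R$qqRprQprqR
  rot[11] = $qqRprQprqRR
Sorted (with $ < everything):
  sorted[0] = $qqRprQprqRR
  sorted[1] = QprqRR$qqRpr
  sorted[2] = R$qqRprQprqR
  sorted[3] = RR$qqRprQprq
  sorted[4] = RprQprqRR$qq
  sorted[5] = prQprqRR$qqR
  sorted[6] = prqRR$qqRprQ
  sorted[7] = qRR$qqRprQpr
  sorted[8] = qRprQprqRR$q
  sorted[9] = qqRprQprqRR$
  sorted[10] = rQprqRR$qqRp
  sorted[11] = rqRR$qqRprQp
sorted[7] = qRR$qqRprQpr

Answer: qRR$qqRprQpr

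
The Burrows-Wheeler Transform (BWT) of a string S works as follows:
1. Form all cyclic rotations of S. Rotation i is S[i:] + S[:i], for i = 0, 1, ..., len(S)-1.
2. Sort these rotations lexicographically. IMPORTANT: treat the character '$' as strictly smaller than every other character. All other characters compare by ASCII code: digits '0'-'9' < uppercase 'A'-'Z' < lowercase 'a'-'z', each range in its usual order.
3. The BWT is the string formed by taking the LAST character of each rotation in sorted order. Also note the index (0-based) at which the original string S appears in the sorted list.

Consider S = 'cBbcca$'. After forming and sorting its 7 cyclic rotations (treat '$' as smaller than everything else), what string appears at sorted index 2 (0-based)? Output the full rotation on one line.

All 7 rotations (rotation i = S[i:]+S[:i]):
  rot[0] = cBbcca$
  rot[1] = Bbcca$c
  rot[2] = bcca$cB
  rot[3] = cca$cBb
  rot[4] = ca$cBbc
  rot[5] = a$cBbcc
  rot[6] = $cBbcca
Sorted (with $ < everything):
  sorted[0] = $cBbcca
  sorted[1] = Bbcca$c
  sorted[2] = a$cBbcc
  sorted[3] = bcca$cB
  sorted[4] = cBbcca$
  sorted[5] = ca$cBbc
  sorted[6] = cca$cBb
sorted[2] = a$cBbcc

Answer: a$cBbcc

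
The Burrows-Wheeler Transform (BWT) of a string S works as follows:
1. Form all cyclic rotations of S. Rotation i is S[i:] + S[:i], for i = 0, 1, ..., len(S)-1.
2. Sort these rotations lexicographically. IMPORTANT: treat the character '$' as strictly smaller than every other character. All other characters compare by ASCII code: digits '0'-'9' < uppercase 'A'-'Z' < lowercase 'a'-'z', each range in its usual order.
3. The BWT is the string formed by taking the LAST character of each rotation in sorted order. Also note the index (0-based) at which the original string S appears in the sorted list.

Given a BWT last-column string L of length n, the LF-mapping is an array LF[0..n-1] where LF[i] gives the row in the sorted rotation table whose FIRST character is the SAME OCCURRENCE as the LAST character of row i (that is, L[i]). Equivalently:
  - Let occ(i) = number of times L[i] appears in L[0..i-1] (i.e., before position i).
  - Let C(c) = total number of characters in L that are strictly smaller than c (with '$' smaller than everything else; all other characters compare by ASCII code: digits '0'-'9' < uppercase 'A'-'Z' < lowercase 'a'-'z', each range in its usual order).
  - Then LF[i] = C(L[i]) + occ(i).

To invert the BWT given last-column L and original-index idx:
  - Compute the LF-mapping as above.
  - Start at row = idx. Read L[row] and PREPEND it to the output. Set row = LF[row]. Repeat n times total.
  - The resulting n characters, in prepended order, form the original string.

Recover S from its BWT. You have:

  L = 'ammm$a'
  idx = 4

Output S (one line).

Answer: mamma$

Derivation:
LF mapping: 1 3 4 5 0 2
Walk LF starting at row 4, prepending L[row]:
  step 1: row=4, L[4]='$', prepend. Next row=LF[4]=0
  step 2: row=0, L[0]='a', prepend. Next row=LF[0]=1
  step 3: row=1, L[1]='m', prepend. Next row=LF[1]=3
  step 4: row=3, L[3]='m', prepend. Next row=LF[3]=5
  step 5: row=5, L[5]='a', prepend. Next row=LF[5]=2
  step 6: row=2, L[2]='m', prepend. Next row=LF[2]=4
Reversed output: mamma$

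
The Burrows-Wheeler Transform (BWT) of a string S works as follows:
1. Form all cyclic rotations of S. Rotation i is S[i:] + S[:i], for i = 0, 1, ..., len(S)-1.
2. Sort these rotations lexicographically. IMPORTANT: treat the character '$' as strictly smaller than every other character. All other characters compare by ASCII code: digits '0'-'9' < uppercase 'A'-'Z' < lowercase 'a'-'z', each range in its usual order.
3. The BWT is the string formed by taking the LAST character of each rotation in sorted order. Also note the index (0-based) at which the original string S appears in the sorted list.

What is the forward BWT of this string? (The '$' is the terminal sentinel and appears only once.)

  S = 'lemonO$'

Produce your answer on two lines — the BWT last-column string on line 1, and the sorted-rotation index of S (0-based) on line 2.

Answer: Onl$eom
3

Derivation:
All 7 rotations (rotation i = S[i:]+S[:i]):
  rot[0] = lemonO$
  rot[1] = emonO$l
  rot[2] = monO$le
  rot[3] = onO$lem
  rot[4] = nO$lemo
  rot[5] = O$lemon
  rot[6] = $lemonO
Sorted (with $ < everything):
  sorted[0] = $lemonO  (last char: 'O')
  sorted[1] = O$lemon  (last char: 'n')
  sorted[2] = emonO$l  (last char: 'l')
  sorted[3] = lemonO$  (last char: '$')
  sorted[4] = monO$le  (last char: 'e')
  sorted[5] = nO$lemo  (last char: 'o')
  sorted[6] = onO$lem  (last char: 'm')
Last column: Onl$eom
Original string S is at sorted index 3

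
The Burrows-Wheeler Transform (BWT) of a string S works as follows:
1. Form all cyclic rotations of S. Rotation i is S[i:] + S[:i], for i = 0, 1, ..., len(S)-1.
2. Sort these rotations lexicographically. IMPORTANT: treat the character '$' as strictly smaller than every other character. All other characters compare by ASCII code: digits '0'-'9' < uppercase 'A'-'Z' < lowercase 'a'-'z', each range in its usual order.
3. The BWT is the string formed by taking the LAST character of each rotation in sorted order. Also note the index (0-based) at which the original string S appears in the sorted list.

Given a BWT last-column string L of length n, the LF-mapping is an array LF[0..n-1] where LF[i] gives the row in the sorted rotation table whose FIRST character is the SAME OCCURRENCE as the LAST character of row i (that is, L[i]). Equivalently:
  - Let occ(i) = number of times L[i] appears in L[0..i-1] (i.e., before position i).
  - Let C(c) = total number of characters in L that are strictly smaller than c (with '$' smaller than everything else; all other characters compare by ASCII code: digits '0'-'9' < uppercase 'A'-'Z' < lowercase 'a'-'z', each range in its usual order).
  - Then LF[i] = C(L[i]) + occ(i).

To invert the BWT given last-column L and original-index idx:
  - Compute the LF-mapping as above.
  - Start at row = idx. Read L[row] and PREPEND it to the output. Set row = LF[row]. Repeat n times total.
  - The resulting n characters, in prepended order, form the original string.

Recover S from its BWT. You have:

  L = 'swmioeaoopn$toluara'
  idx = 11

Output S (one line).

Answer: onomatopoeiawalrus$

Derivation:
LF mapping: 15 18 7 5 9 4 1 10 11 13 8 0 16 12 6 17 2 14 3
Walk LF starting at row 11, prepending L[row]:
  step 1: row=11, L[11]='$', prepend. Next row=LF[11]=0
  step 2: row=0, L[0]='s', prepend. Next row=LF[0]=15
  step 3: row=15, L[15]='u', prepend. Next row=LF[15]=17
  step 4: row=17, L[17]='r', prepend. Next row=LF[17]=14
  step 5: row=14, L[14]='l', prepend. Next row=LF[14]=6
  step 6: row=6, L[6]='a', prepend. Next row=LF[6]=1
  step 7: row=1, L[1]='w', prepend. Next row=LF[1]=18
  step 8: row=18, L[18]='a', prepend. Next row=LF[18]=3
  step 9: row=3, L[3]='i', prepend. Next row=LF[3]=5
  step 10: row=5, L[5]='e', prepend. Next row=LF[5]=4
  step 11: row=4, L[4]='o', prepend. Next row=LF[4]=9
  step 12: row=9, L[9]='p', prepend. Next row=LF[9]=13
  step 13: row=13, L[13]='o', prepend. Next row=LF[13]=12
  step 14: row=12, L[12]='t', prepend. Next row=LF[12]=16
  step 15: row=16, L[16]='a', prepend. Next row=LF[16]=2
  step 16: row=2, L[2]='m', prepend. Next row=LF[2]=7
  step 17: row=7, L[7]='o', prepend. Next row=LF[7]=10
  step 18: row=10, L[10]='n', prepend. Next row=LF[10]=8
  step 19: row=8, L[8]='o', prepend. Next row=LF[8]=11
Reversed output: onomatopoeiawalrus$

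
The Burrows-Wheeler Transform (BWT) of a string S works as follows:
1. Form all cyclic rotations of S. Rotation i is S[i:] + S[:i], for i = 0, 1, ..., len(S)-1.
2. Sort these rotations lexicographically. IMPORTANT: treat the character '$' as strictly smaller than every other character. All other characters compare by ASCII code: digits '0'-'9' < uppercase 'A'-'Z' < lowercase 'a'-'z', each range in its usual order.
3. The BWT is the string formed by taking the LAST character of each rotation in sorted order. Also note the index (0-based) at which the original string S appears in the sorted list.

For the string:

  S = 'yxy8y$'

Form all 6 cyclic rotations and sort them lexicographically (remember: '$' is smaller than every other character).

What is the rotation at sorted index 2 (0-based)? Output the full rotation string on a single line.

All 6 rotations (rotation i = S[i:]+S[:i]):
  rot[0] = yxy8y$
  rot[1] = xy8y$y
  rot[2] = y8y$yx
  rot[3] = 8y$yxy
  rot[4] = y$yxy8
  rot[5] = $yxy8y
Sorted (with $ < everything):
  sorted[0] = $yxy8y
  sorted[1] = 8y$yxy
  sorted[2] = xy8y$y
  sorted[3] = y$yxy8
  sorted[4] = y8y$yx
  sorted[5] = yxy8y$
sorted[2] = xy8y$y

Answer: xy8y$y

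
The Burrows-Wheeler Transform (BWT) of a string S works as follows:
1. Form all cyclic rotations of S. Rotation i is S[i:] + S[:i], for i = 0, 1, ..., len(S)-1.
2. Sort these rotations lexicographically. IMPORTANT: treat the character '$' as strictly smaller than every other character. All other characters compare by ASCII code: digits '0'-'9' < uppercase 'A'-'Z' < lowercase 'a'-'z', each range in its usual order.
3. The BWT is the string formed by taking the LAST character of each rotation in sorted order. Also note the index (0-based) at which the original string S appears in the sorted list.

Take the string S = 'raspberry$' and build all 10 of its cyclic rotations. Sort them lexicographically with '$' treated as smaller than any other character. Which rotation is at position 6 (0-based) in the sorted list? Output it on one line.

All 10 rotations (rotation i = S[i:]+S[:i]):
  rot[0] = raspberry$
  rot[1] = aspberry$r
  rot[2] = spberry$ra
  rot[3] = pberry$ras
  rot[4] = berry$rasp
  rot[5] = erry$raspb
  rot[6] = rry$raspbe
  rot[7] = ry$raspber
  rot[8] = y$raspberr
  rot[9] = $raspberry
Sorted (with $ < everything):
  sorted[0] = $raspberry
  sorted[1] = aspberry$r
  sorted[2] = berry$rasp
  sorted[3] = erry$raspb
  sorted[4] = pberry$ras
  sorted[5] = raspberry$
  sorted[6] = rry$raspbe
  sorted[7] = ry$raspber
  sorted[8] = spberry$ra
  sorted[9] = y$raspberr
sorted[6] = rry$raspbe

Answer: rry$raspbe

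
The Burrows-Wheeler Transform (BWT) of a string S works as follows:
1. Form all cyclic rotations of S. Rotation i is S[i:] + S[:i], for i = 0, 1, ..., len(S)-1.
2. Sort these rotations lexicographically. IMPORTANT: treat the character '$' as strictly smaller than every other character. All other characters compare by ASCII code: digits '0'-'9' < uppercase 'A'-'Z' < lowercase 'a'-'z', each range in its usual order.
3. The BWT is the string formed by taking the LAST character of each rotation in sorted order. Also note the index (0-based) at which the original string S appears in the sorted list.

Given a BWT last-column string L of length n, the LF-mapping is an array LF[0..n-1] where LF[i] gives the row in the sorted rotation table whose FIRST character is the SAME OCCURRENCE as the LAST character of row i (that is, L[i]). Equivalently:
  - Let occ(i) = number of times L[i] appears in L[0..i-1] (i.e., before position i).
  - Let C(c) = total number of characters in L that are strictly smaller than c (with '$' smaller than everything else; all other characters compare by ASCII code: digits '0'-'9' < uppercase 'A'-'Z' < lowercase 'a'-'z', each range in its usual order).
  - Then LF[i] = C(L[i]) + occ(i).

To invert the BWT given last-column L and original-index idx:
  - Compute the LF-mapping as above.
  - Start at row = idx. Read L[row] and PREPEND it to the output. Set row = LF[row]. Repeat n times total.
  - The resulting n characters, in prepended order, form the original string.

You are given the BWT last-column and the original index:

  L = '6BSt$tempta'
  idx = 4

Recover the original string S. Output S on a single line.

Answer: attemptSB6$

Derivation:
LF mapping: 1 2 3 8 0 9 5 6 7 10 4
Walk LF starting at row 4, prepending L[row]:
  step 1: row=4, L[4]='$', prepend. Next row=LF[4]=0
  step 2: row=0, L[0]='6', prepend. Next row=LF[0]=1
  step 3: row=1, L[1]='B', prepend. Next row=LF[1]=2
  step 4: row=2, L[2]='S', prepend. Next row=LF[2]=3
  step 5: row=3, L[3]='t', prepend. Next row=LF[3]=8
  step 6: row=8, L[8]='p', prepend. Next row=LF[8]=7
  step 7: row=7, L[7]='m', prepend. Next row=LF[7]=6
  step 8: row=6, L[6]='e', prepend. Next row=LF[6]=5
  step 9: row=5, L[5]='t', prepend. Next row=LF[5]=9
  step 10: row=9, L[9]='t', prepend. Next row=LF[9]=10
  step 11: row=10, L[10]='a', prepend. Next row=LF[10]=4
Reversed output: attemptSB6$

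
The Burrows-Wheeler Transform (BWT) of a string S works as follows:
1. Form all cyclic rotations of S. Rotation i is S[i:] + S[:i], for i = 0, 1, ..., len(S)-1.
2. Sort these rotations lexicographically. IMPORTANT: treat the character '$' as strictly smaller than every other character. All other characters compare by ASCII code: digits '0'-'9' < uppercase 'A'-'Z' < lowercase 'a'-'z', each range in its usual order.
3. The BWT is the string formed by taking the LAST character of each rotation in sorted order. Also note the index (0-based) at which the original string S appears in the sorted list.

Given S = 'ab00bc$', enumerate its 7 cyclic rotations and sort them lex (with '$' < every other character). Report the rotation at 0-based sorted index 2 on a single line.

All 7 rotations (rotation i = S[i:]+S[:i]):
  rot[0] = ab00bc$
  rot[1] = b00bc$a
  rot[2] = 00bc$ab
  rot[3] = 0bc$ab0
  rot[4] = bc$ab00
  rot[5] = c$ab00b
  rot[6] = $ab00bc
Sorted (with $ < everything):
  sorted[0] = $ab00bc
  sorted[1] = 00bc$ab
  sorted[2] = 0bc$ab0
  sorted[3] = ab00bc$
  sorted[4] = b00bc$a
  sorted[5] = bc$ab00
  sorted[6] = c$ab00b
sorted[2] = 0bc$ab0

Answer: 0bc$ab0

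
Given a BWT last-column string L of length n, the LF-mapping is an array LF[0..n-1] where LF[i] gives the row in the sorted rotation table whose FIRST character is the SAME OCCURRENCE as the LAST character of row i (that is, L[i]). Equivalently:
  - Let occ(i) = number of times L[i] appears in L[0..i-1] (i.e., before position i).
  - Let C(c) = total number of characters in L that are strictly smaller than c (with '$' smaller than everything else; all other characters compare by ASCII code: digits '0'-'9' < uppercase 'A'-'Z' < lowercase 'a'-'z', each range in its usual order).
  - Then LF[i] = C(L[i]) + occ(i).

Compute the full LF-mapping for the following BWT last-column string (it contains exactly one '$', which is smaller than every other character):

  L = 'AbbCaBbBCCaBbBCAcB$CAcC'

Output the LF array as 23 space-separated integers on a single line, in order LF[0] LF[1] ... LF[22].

Answer: 1 17 18 9 15 4 19 5 10 11 16 6 20 7 12 2 21 8 0 13 3 22 14

Derivation:
Char counts: '$':1, 'A':3, 'B':5, 'C':6, 'a':2, 'b':4, 'c':2
C (first-col start): C('$')=0, C('A')=1, C('B')=4, C('C')=9, C('a')=15, C('b')=17, C('c')=21
L[0]='A': occ=0, LF[0]=C('A')+0=1+0=1
L[1]='b': occ=0, LF[1]=C('b')+0=17+0=17
L[2]='b': occ=1, LF[2]=C('b')+1=17+1=18
L[3]='C': occ=0, LF[3]=C('C')+0=9+0=9
L[4]='a': occ=0, LF[4]=C('a')+0=15+0=15
L[5]='B': occ=0, LF[5]=C('B')+0=4+0=4
L[6]='b': occ=2, LF[6]=C('b')+2=17+2=19
L[7]='B': occ=1, LF[7]=C('B')+1=4+1=5
L[8]='C': occ=1, LF[8]=C('C')+1=9+1=10
L[9]='C': occ=2, LF[9]=C('C')+2=9+2=11
L[10]='a': occ=1, LF[10]=C('a')+1=15+1=16
L[11]='B': occ=2, LF[11]=C('B')+2=4+2=6
L[12]='b': occ=3, LF[12]=C('b')+3=17+3=20
L[13]='B': occ=3, LF[13]=C('B')+3=4+3=7
L[14]='C': occ=3, LF[14]=C('C')+3=9+3=12
L[15]='A': occ=1, LF[15]=C('A')+1=1+1=2
L[16]='c': occ=0, LF[16]=C('c')+0=21+0=21
L[17]='B': occ=4, LF[17]=C('B')+4=4+4=8
L[18]='$': occ=0, LF[18]=C('$')+0=0+0=0
L[19]='C': occ=4, LF[19]=C('C')+4=9+4=13
L[20]='A': occ=2, LF[20]=C('A')+2=1+2=3
L[21]='c': occ=1, LF[21]=C('c')+1=21+1=22
L[22]='C': occ=5, LF[22]=C('C')+5=9+5=14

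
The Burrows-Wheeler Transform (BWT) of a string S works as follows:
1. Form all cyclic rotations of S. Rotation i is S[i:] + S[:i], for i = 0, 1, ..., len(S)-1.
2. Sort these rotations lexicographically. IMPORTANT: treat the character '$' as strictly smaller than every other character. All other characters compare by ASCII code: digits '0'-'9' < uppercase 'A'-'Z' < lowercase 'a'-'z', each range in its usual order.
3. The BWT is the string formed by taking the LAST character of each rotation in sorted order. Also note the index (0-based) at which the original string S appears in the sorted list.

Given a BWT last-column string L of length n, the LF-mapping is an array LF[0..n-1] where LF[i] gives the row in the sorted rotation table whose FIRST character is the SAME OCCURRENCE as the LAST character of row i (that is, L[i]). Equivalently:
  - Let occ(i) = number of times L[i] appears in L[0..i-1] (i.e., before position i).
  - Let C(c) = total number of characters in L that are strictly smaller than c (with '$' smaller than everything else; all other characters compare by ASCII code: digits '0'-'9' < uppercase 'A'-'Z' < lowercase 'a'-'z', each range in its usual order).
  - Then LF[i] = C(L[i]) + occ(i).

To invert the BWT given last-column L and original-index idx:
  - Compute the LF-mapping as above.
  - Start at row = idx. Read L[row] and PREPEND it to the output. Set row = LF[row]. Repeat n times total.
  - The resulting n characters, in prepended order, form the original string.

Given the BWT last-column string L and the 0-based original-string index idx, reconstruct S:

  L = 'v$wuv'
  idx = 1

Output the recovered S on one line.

Answer: uvwv$

Derivation:
LF mapping: 2 0 4 1 3
Walk LF starting at row 1, prepending L[row]:
  step 1: row=1, L[1]='$', prepend. Next row=LF[1]=0
  step 2: row=0, L[0]='v', prepend. Next row=LF[0]=2
  step 3: row=2, L[2]='w', prepend. Next row=LF[2]=4
  step 4: row=4, L[4]='v', prepend. Next row=LF[4]=3
  step 5: row=3, L[3]='u', prepend. Next row=LF[3]=1
Reversed output: uvwv$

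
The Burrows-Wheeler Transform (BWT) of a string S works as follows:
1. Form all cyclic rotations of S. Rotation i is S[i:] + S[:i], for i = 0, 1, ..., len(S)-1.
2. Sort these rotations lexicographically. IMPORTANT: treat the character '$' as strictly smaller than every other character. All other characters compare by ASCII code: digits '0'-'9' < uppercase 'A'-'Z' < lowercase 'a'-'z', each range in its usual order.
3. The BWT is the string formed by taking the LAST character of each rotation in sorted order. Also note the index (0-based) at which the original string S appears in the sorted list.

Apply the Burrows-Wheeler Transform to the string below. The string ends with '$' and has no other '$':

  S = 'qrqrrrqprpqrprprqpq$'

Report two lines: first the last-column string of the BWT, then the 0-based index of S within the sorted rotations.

Answer: qqrqrrprrp$rpqpprqrq
10

Derivation:
All 20 rotations (rotation i = S[i:]+S[:i]):
  rot[0] = qrqrrrqprpqrprprqpq$
  rot[1] = rqrrrqprpqrprprqpq$q
  rot[2] = qrrrqprpqrprprqpq$qr
  rot[3] = rrrqprpqrprprqpq$qrq
  rot[4] = rrqprpqrprprqpq$qrqr
  rot[5] = rqprpqrprprqpq$qrqrr
  rot[6] = qprpqrprprqpq$qrqrrr
  rot[7] = prpqrprprqpq$qrqrrrq
  rot[8] = rpqrprprqpq$qrqrrrqp
  rot[9] = pqrprprqpq$qrqrrrqpr
  rot[10] = qrprprqpq$qrqrrrqprp
  rot[11] = rprprqpq$qrqrrrqprpq
  rot[12] = prprqpq$qrqrrrqprpqr
  rot[13] = rprqpq$qrqrrrqprpqrp
  rot[14] = prqpq$qrqrrrqprpqrpr
  rot[15] = rqpq$qrqrrrqprpqrprp
  rot[16] = qpq$qrqrrrqprpqrprpr
  rot[17] = pq$qrqrrrqprpqrprprq
  rot[18] = q$qrqrrrqprpqrprprqp
  rot[19] = $qrqrrrqprpqrprprqpq
Sorted (with $ < everything):
  sorted[0] = $qrqrrrqprpqrprprqpq  (last char: 'q')
  sorted[1] = pq$qrqrrrqprpqrprprq  (last char: 'q')
  sorted[2] = pqrprprqpq$qrqrrrqpr  (last char: 'r')
  sorted[3] = prpqrprprqpq$qrqrrrq  (last char: 'q')
  sorted[4] = prprqpq$qrqrrrqprpqr  (last char: 'r')
  sorted[5] = prqpq$qrqrrrqprpqrpr  (last char: 'r')
  sorted[6] = q$qrqrrrqprpqrprprqp  (last char: 'p')
  sorted[7] = qpq$qrqrrrqprpqrprpr  (last char: 'r')
  sorted[8] = qprpqrprprqpq$qrqrrr  (last char: 'r')
  sorted[9] = qrprprqpq$qrqrrrqprp  (last char: 'p')
  sorted[10] = qrqrrrqprpqrprprqpq$  (last char: '$')
  sorted[11] = qrrrqprpqrprprqpq$qr  (last char: 'r')
  sorted[12] = rpqrprprqpq$qrqrrrqp  (last char: 'p')
  sorted[13] = rprprqpq$qrqrrrqprpq  (last char: 'q')
  sorted[14] = rprqpq$qrqrrrqprpqrp  (last char: 'p')
  sorted[15] = rqpq$qrqrrrqprpqrprp  (last char: 'p')
  sorted[16] = rqprpqrprprqpq$qrqrr  (last char: 'r')
  sorted[17] = rqrrrqprpqrprprqpq$q  (last char: 'q')
  sorted[18] = rrqprpqrprprqpq$qrqr  (last char: 'r')
  sorted[19] = rrrqprpqrprprqpq$qrq  (last char: 'q')
Last column: qqrqrrprrp$rpqpprqrq
Original string S is at sorted index 10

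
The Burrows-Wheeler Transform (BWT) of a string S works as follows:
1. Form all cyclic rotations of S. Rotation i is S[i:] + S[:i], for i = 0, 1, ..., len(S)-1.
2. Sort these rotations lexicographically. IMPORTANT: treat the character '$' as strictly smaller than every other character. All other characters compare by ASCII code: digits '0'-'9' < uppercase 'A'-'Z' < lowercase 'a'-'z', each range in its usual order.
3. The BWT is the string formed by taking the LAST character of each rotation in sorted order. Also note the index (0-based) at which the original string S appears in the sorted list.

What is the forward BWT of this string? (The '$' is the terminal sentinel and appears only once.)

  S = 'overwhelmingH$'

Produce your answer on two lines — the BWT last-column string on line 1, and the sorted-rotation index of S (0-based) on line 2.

All 14 rotations (rotation i = S[i:]+S[:i]):
  rot[0] = overwhelmingH$
  rot[1] = verwhelmingH$o
  rot[2] = erwhelmingH$ov
  rot[3] = rwhelmingH$ove
  rot[4] = whelmingH$over
  rot[5] = helmingH$overw
  rot[6] = elmingH$overwh
  rot[7] = lmingH$overwhe
  rot[8] = mingH$overwhel
  rot[9] = ingH$overwhelm
  rot[10] = ngH$overwhelmi
  rot[11] = gH$overwhelmin
  rot[12] = H$overwhelming
  rot[13] = $overwhelmingH
Sorted (with $ < everything):
  sorted[0] = $overwhelmingH  (last char: 'H')
  sorted[1] = H$overwhelming  (last char: 'g')
  sorted[2] = elmingH$overwh  (last char: 'h')
  sorted[3] = erwhelmingH$ov  (last char: 'v')
  sorted[4] = gH$overwhelmin  (last char: 'n')
  sorted[5] = helmingH$overw  (last char: 'w')
  sorted[6] = ingH$overwhelm  (last char: 'm')
  sorted[7] = lmingH$overwhe  (last char: 'e')
  sorted[8] = mingH$overwhel  (last char: 'l')
  sorted[9] = ngH$overwhelmi  (last char: 'i')
  sorted[10] = overwhelmingH$  (last char: '$')
  sorted[11] = rwhelmingH$ove  (last char: 'e')
  sorted[12] = verwhelmingH$o  (last char: 'o')
  sorted[13] = whelmingH$over  (last char: 'r')
Last column: Hghvnwmeli$eor
Original string S is at sorted index 10

Answer: Hghvnwmeli$eor
10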